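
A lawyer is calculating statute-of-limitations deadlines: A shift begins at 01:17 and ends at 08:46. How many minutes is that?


Start time: 01:17 = 77 minutes from midnight
End time: 08:46 = 526 minutes from midnight
Difference: 526 - 77 = 449 minutes
That is 7 hours and 29 minutes

449


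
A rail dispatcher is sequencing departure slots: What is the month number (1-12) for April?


Calendar month order:
3. March
4. April <--
5. May
April is month number 4

4


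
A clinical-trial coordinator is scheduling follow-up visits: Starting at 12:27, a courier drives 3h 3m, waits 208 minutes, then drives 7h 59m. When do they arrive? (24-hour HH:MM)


Depart: 12:27
Leg 1: +183 min -> 15:30
Layover: +208 min -> 18:58
Leg 2: +479 min -> 02:57
Total travel: 870 minutes = 14h 30m
Arrival: 02:57

02:57


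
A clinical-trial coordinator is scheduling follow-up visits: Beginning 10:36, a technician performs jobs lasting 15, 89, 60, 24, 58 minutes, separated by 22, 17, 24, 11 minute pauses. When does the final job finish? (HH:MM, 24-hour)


Start: 10:36 = 636 min from midnight
  after task 1 (15 min): 10:51
  after break (22 min): 11:13
  after task 2 (89 min): 12:42
  after break (17 min): 12:59
  after task 3 (60 min): 13:59
  after break (24 min): 14:23
  after task 4 (24 min): 14:47
  after break (11 min): 14:58
  after task 5 (58 min): 15:56
Total elapsed: 320 minutes
End time: 15:56

15:56


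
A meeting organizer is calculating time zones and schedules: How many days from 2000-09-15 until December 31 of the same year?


Start: September 15, 2000
End: December 31, 2000
Days left in September: 15
October: 31
November: 30
December: 31
Sum of remaining months: 92
Total: 15 + 92 = 107

107


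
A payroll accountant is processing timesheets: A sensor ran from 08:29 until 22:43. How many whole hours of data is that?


Start: 08:29
End: 22:43
Hour difference: 22 - 8 = 14 hours
Minute difference: 43 - 29 = 14 minutes
Total minutes: 854
Complete hours: 854 / 60 = 14 (remainder 14)

14


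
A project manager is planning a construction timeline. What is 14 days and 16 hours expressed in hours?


Days: 14
Extra hours: 16
Hours per day: 24
Days to hours: 14 x 24 = 336
Total: 336 + 16 = 352

352


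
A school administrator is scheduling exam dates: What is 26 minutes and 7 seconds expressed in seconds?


Minutes: 26
Extra seconds: 7
Seconds per minute: 60
Minutes to seconds: 26 x 60 = 1560
Total: 1560 + 7 = 1567

1567


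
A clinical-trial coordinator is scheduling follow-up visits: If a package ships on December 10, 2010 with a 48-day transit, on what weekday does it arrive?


Start: 2010-12-10 (Friday)
Step 1 - find target date: add 48 days
  2010-12-10 + 48 days = 2011-01-27
Step 2 - day of week:
  48 mod 7 = 6
  Friday + 6 days -> Thursday
Result: Thursday (2011-01-27)

Thursday


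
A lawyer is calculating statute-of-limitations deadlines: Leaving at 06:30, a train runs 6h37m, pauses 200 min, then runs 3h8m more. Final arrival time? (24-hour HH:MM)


Depart: 06:30
Leg 1: +397 min -> 13:07
Layover: +200 min -> 16:27
Leg 2: +188 min -> 19:35
Total travel: 785 minutes = 13h 5m
Arrival: 19:35

19:35


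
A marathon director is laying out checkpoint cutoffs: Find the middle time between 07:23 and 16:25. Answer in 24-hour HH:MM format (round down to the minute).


Start time: 07:23 = 443 minutes from midnight
End time: 16:25 = 985 minutes from midnight
Sum: 443 + 985 = 1428
Midpoint: 1428 / 2 = 714 minutes
Convert: 714 / 60 = 11 hours, 54 minutes
Result: 11:54

11:54


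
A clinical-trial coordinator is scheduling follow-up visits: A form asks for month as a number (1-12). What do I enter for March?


Calendar month order:
2. February
3. March <--
4. April
March is month number 3

3


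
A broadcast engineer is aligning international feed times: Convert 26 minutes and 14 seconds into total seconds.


Minutes: 26
Seconds: 14
Convert minutes to seconds: 26 x 60 = 1560
Add remaining seconds: 1560 + 14 = 1574

1574


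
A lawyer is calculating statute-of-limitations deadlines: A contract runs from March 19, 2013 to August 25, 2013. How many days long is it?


Start date: 2013-03-19
End date: 2013-08-25
Mar 2013: +13 days
Apr 2013: +30 days
May 2013: +31 days
... (3 more months)
Total: 159 days

159


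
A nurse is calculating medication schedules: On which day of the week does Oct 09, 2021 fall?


Date: 2021-10-09
January 1, 2021 is a Friday
Day of year: 282
Offset from Jan 1: 281 days
281 mod 7 = 1
Result: Saturday

Saturday


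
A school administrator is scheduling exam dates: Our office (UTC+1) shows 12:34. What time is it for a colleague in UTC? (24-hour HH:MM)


Local time: 12:34 at UTC+1 (offset 1h)
Target zone: UTC (offset 0h)
Difference: 0 - (1) = -1 hours
Calculation: 12 + (-1) = 11
Result: 11:34

11:34


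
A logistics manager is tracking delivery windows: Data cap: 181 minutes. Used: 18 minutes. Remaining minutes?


Total budget: 181 minutes
Time used: 18 minutes
Remaining: 181 - 18 = 163 minutes
Percent used: 9.9%
Percent remaining: 90.1%

163


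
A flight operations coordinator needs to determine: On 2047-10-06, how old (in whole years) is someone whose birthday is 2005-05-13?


Birth: 2005-05-13
Reference: 2047-10-06
Year difference: 2047 - 2005 = 42
Has birthday (05-13) occurred by 10-06? Yes
Age in full years: 42

42


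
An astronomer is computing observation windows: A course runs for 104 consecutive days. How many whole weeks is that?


Total days: 104
Days per week: 7
Division: 104 / 7 = 14 remainder 6
Complete weeks: 14
Remaining days: 6

14


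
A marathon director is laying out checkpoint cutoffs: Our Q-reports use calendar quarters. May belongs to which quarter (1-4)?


Month: May (month 5)
Q1: January-March (months 1-3)
Q2: April-June (months 4-6)
Q3: July-September (months 7-9)
Q4: October-December (months 10-12)
Month 5 falls in Q2

2


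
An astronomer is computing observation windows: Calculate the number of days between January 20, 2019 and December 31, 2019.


Start: January 20, 2019
End: December 31, 2019
Days left in January: 11
February: 28
March: 31
April: 30
May: 31
... plus remaining months
Sum of remaining months: 334
Total: 11 + 334 = 345

345


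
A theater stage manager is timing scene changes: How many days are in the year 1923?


Year: 1923
Check leap year rules:
Divisible by 4? No
1923 is not a leap year
Days: 365

365


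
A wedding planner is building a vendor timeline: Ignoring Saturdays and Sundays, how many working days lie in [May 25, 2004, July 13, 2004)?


Start: 2004-05-25 (Tuesday)
End (exclusive): 2004-07-13 (Tuesday)
Total calendar days: 49
Full weeks: 49 // 7 = 7 -> 35 weekdays
Remaining 0 days starting on Tuesday:
Total business days: 35 + 0 = 35

35


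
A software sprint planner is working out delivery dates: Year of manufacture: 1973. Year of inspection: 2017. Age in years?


Birth year: 1973
Current year: 2017
Age = current year - birth year
Age = 2017 - 1973 = 44

44


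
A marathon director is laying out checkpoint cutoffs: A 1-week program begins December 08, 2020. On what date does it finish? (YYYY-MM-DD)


Start: 2020-12-08
Weeks to add: 1
Convert to days: 1 x 7 = 7 days
Add 7 days to 2020-12-08
Result: 2020-12-15

2020-12-15


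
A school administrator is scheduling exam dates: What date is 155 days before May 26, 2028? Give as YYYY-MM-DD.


Start: 2028-05-26
Subtracting 155 days
Days already passed in May: 26
After going back through May: 129 more days to subtract
April 2028: 30 days, 99 remaining
March 2028: 31 days, 68 remaining
February 2028: 29 days, 39 remaining
January 2028: 31 days, 8 remaining
Result: 2027-12-23

2027-12-23


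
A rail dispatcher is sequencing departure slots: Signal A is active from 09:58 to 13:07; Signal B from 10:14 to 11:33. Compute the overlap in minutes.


Interval A: [598, 787] minutes from midnight
Interval B: [614, 693] minutes from midnight
Overlap start = max(598, 614) = 614
Overlap end = min(787, 693) = 693
Overlap = 693 - 614 = 79 minutes

79


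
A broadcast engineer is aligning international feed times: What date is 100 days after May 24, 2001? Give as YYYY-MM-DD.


Start: 2001-05-24
Adding 100 days
Days remaining in May: 7
After May: 93 days still to add
June 2001: 30 days, 63 remaining
July 2001: 31 days, 32 remaining
August 2001: 31 days, 1 remaining
September 2001 has 30 days, need 1
Result: 2001-09-01

2001-09-01


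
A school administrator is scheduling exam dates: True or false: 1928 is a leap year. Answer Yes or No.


Year: 1928
Divisible by 4? 1928 / 4 = 482.0 -> Yes
Divisible by 100? 1928 / 100 = 19.28 -> No
Divisible by 4 but not 100, so it IS a leap year

Yes


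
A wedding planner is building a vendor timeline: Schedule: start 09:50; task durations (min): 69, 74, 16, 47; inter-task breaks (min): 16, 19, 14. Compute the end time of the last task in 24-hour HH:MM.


Start: 09:50 = 590 min from midnight
  after task 1 (69 min): 10:59
  after break (16 min): 11:15
  after task 2 (74 min): 12:29
  after break (19 min): 12:48
  after task 3 (16 min): 13:04
  after break (14 min): 13:18
  after task 4 (47 min): 14:05
Total elapsed: 255 minutes
End time: 14:05

14:05


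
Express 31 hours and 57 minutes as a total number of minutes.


Hours: 31
Extra minutes: 57
Minutes per hour: 60
Hours to minutes: 31 x 60 = 1860
Total: 1860 + 57 = 1917

1917


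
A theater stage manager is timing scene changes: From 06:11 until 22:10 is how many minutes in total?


Start time: 06:11 = 371 minutes from midnight
End time: 22:10 = 1330 minutes from midnight
Difference: 1330 - 371 = 959 minutes
That is 15 hours and 59 minutes

959


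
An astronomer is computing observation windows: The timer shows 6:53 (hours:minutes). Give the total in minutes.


Hours: 6
Minutes: 53
Convert hours to minutes: 6 x 60 = 360
Add remaining minutes: 360 + 53 = 413

413


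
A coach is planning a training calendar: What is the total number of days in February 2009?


Month: February
Year: 2009
2009 is not a leap year
February has 28 days
Total: 28 days

28


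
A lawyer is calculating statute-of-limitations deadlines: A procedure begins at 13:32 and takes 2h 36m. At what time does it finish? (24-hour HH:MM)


Start time: 13:32
Adding: 2 hours 36 minutes
Minutes: 32 + 36 = 68
Minute overflow: 68 >= 60, so carry 1 hour, minutes = 8
Hours: 13 + 2 + 1 = 16
Result: 16:08

16:08


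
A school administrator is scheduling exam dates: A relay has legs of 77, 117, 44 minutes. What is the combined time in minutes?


Durations: 77, 117, 44
Running sum: 77
+ 117 = 194
+ 44 = 238
Total duration: 238 minutes
That is 3 hours and 58 minutes

238


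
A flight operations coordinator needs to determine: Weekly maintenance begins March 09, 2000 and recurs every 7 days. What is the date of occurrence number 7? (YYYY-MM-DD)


First occurrence: 2000-03-09 (occurrence 1)
Each occurrence is 7 days after the previous.
Occurrence 7 is 6 weeks after the first.
6 weeks = 42 days
2000-03-09 + 42 days = 2000-04-20

2000-04-20


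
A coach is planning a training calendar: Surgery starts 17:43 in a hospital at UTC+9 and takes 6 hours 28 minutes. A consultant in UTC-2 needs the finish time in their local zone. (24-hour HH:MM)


Start: 17:43 in UTC+9
Step 1 - add duration:
  minutes: 43 + 28 = 71 (carry 1h)
  hours: 17 + 6 + 1 = 24
  end in UTC+9: 00:11
Step 2 - convert UTC+9 -> UTC-2:
  offset difference: -2 - (9) = -11 hours
  0 + (-11) = -11 -> mod 24 = 13
Result: 13:11 in UTC-2

13:11


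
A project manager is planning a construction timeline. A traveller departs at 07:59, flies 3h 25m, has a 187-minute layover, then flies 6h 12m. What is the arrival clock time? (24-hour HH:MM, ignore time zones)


Depart: 07:59
Leg 1: +205 min -> 11:24
Layover: +187 min -> 14:31
Leg 2: +372 min -> 20:43
Total travel: 764 minutes = 12h 44m
Arrival: 20:43

20:43


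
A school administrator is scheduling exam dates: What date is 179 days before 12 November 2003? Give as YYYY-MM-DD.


Start: 2003-11-12
Subtracting 179 days
Days already passed in November: 12
After going back through November: 167 more days to subtract
October 2003: 31 days, 136 remaining
September 2003: 30 days, 106 remaining
August 2003: 31 days, 75 remaining
July 2003: 31 days, 44 remaining
Result: 2003-05-17

2003-05-17


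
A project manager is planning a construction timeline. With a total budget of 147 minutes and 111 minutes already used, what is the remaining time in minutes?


Total budget: 147 minutes
Time used: 111 minutes
Remaining: 147 - 111 = 36 minutes
Percent used: 75.5%
Percent remaining: 24.5%

36


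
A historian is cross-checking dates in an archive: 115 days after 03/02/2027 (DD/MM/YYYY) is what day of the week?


Start: 2027-02-03 (Wednesday)
Step 1 - find target date: add 115 days
  2027-02-03 + 115 days = 2027-05-29
Step 2 - day of week:
  115 mod 7 = 3
  Wednesday + 3 days -> Saturday
Result: Saturday (2027-05-29)

Saturday


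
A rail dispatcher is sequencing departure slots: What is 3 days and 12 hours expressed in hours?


Days: 3
Extra hours: 12
Hours per day: 24
Days to hours: 3 x 24 = 72
Total: 72 + 12 = 84

84


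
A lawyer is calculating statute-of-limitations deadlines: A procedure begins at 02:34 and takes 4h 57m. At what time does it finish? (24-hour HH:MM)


Start time: 02:34
Adding: 4 hours 57 minutes
Minutes: 34 + 57 = 91
Minute overflow: 91 >= 60, so carry 1 hour, minutes = 31
Hours: 2 + 4 + 1 = 7
Result: 07:31

07:31


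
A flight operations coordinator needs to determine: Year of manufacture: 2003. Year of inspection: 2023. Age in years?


Birth year: 2003
Current year: 2023
Age = current year - birth year
Age = 2023 - 2003 = 20

20


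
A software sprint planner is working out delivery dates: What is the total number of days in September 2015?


Month: September
Year: 2015
September is a 30-day month
Total: 30 days

30


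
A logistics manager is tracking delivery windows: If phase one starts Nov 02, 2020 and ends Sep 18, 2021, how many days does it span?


Start date: 2020-11-02
End date: 2021-09-18
Nov 2020: +29 days
Dec 2020: +31 days
Jan 2021: +31 days
... (8 more months)
Total: 320 days

320


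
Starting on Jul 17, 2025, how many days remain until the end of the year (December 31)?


Start: July 17, 2025
End: December 31, 2025
Days left in July: 14
August: 31
September: 30
October: 31
November: 30
... plus remaining months
Sum of remaining months: 153
Total: 14 + 153 = 167

167


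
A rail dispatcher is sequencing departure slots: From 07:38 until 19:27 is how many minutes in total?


Start time: 07:38 = 458 minutes from midnight
End time: 19:27 = 1167 minutes from midnight
Difference: 1167 - 458 = 709 minutes
That is 11 hours and 49 minutes

709


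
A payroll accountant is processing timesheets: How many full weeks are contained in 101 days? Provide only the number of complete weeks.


Total days: 101
Days per week: 7
Division: 101 / 7 = 14 remainder 3
Complete weeks: 14
Remaining days: 3

14


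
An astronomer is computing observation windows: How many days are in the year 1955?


Year: 1955
Check leap year rules:
Divisible by 4? No
1955 is not a leap year
Days: 365

365


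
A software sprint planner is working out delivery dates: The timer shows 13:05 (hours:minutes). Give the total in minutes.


Hours: 13
Minutes: 5
Convert hours to minutes: 13 x 60 = 780
Add remaining minutes: 780 + 5 = 785

785


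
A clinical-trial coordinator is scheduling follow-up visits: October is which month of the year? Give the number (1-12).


Calendar month order:
9. September
10. October <--
11. November
October is month number 10

10


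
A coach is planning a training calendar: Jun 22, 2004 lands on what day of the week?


Date: 2004-06-22
January 1, 2004 is a Thursday
Day of year: 174
Offset from Jan 1: 173 days
173 mod 7 = 5
Result: Tuesday

Tuesday


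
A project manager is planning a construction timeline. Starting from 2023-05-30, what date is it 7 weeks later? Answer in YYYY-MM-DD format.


Start: 2023-05-30
Weeks to add: 7
Convert to days: 7 x 7 = 49 days
Add 49 days to 2023-05-30
Result: 2023-07-18

2023-07-18


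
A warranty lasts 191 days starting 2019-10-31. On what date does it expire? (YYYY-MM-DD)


Start: 2019-10-31
Adding 191 days
Days remaining in October: 0
After October: 191 days still to add
November 2019: 30 days, 161 remaining
December 2019: 31 days, 130 remaining
January 2020: 31 days, 99 remaining
February 2020: 29 days, 70 remaining
Result: 2020-05-09

2020-05-09


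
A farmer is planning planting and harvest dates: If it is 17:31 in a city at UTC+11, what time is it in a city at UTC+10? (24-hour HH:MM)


Local time: 17:31 at UTC+11 (offset 11h)
Target zone: UTC+10 (offset 10h)
Difference: 10 - (11) = -1 hours
Calculation: 17 + (-1) = 16
Result: 16:31

16:31


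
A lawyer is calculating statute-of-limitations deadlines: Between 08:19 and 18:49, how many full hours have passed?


Start: 08:19
End: 18:49
Hour difference: 18 - 8 = 10 hours
Minute difference: 49 - 19 = 30 minutes
Total minutes: 630
Complete hours: 630 / 60 = 10 (remainder 30)

10


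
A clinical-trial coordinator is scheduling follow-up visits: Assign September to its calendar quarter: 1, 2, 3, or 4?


Month: September (month 9)
Q1: January-March (months 1-3)
Q2: April-June (months 4-6)
Q3: July-September (months 7-9)
Q4: October-December (months 10-12)
Month 9 falls in Q3

3


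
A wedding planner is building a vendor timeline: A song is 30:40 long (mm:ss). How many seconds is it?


Minutes: 30
Extra seconds: 40
Seconds per minute: 60
Minutes to seconds: 30 x 60 = 1800
Total: 1800 + 40 = 1840

1840


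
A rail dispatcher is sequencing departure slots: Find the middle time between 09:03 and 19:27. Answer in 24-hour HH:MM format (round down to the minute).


Start time: 09:03 = 543 minutes from midnight
End time: 19:27 = 1167 minutes from midnight
Sum: 543 + 1167 = 1710
Midpoint: 1710 / 2 = 855 minutes
Convert: 855 / 60 = 14 hours, 15 minutes
Result: 14:15

14:15


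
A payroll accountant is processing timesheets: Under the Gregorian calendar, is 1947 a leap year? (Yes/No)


Year: 1947
Divisible by 4? 1947 / 4 = 486.75 -> No
Not divisible by 4, so NOT a leap year

No


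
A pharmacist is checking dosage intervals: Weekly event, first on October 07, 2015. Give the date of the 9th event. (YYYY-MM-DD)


First occurrence: 2015-10-07 (occurrence 1)
Each occurrence is 7 days after the previous.
Occurrence 9 is 8 weeks after the first.
8 weeks = 56 days
2015-10-07 + 56 days = 2015-12-02

2015-12-02


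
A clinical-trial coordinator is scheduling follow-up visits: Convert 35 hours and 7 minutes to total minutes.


Hours: 35
Extra minutes: 7
Minutes per hour: 60
Hours to minutes: 35 x 60 = 2100
Total: 2100 + 7 = 2107

2107


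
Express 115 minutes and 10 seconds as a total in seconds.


Minutes: 115
Seconds: 10
Convert minutes to seconds: 115 x 60 = 6900
Add remaining seconds: 6900 + 10 = 6910

6910


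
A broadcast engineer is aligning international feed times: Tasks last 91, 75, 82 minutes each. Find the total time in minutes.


Durations: 91, 75, 82
Running sum: 91
+ 75 = 166
+ 82 = 248
Total duration: 248 minutes
That is 4 hours and 8 minutes

248


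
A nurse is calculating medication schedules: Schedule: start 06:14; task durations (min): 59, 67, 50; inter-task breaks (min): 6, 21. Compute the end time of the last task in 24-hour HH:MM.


Start: 06:14 = 374 min from midnight
  after task 1 (59 min): 07:13
  after break (6 min): 07:19
  after task 2 (67 min): 08:26
  after break (21 min): 08:47
  after task 3 (50 min): 09:37
Total elapsed: 203 minutes
End time: 09:37

09:37


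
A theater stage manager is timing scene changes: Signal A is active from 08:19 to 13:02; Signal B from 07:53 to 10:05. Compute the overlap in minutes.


Interval A: [499, 782] minutes from midnight
Interval B: [473, 605] minutes from midnight
Overlap start = max(499, 473) = 499
Overlap end = min(782, 605) = 605
Overlap = 605 - 499 = 106 minutes

106


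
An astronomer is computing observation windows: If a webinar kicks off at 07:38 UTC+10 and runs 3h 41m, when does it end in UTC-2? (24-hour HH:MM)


Start: 07:38 in UTC+10
Step 1 - add duration:
  minutes: 38 + 41 = 79 (carry 1h)
  hours: 7 + 3 + 1 = 11
  end in UTC+10: 11:19
Step 2 - convert UTC+10 -> UTC-2:
  offset difference: -2 - (10) = -12 hours
  11 + (-12) = -1 -> mod 24 = 23
Result: 23:19 in UTC-2

23:19


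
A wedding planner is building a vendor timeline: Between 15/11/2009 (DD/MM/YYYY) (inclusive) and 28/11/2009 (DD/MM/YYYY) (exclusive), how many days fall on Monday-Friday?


Start: 2009-11-15 (Sunday)
End (exclusive): 2009-11-28 (Saturday)
Total calendar days: 13
Full weeks: 13 // 7 = 1 -> 5 weekdays
Remaining 6 days starting on Sunday:
  Sun(-), Mon(w), Tue(w), Wed(w), Thu(w), Fri(w) -> 5 weekdays
Total business days: 5 + 5 = 10

10


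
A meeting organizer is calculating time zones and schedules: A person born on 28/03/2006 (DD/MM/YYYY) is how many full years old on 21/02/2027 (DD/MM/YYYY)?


Birth: 2006-03-28
Reference: 2027-02-21
Year difference: 2027 - 2006 = 21
Has birthday (03-28) occurred by 02-21? No
Birthday not yet reached this year -> subtract 1
Age in full years: 20

20


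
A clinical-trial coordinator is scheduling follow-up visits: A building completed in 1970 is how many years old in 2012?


Birth year: 1970
Current year: 2012
Age = current year - birth year
Age = 2012 - 1970 = 42

42


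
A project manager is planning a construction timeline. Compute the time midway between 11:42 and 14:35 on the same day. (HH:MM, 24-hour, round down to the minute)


Start time: 11:42 = 702 minutes from midnight
End time: 14:35 = 875 minutes from midnight
Sum: 702 + 875 = 1577
Midpoint: 1577 / 2 = 788 minutes
Convert: 788 / 60 = 13 hours, 8 minutes
Result: 13:08

13:08


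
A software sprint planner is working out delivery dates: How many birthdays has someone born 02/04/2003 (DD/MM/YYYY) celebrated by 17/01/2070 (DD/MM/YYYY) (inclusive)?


Birth: 2003-04-02
Reference: 2070-01-17
Year difference: 2070 - 2003 = 67
Has birthday (04-02) occurred by 01-17? No
Birthday not yet reached this year -> subtract 1
Age in full years: 66

66


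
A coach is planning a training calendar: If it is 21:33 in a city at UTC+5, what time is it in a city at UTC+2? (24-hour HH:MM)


Local time: 21:33 at UTC+5 (offset 5h)
Target zone: UTC+2 (offset 2h)
Difference: 2 - (5) = -3 hours
Calculation: 21 + (-3) = 18
Result: 18:33

18:33


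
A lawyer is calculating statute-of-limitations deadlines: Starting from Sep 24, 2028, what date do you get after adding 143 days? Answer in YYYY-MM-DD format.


Start: 2028-09-24
Adding 143 days
Days remaining in September: 6
After September: 137 days still to add
October 2028: 31 days, 106 remaining
November 2028: 30 days, 76 remaining
December 2028: 31 days, 45 remaining
January 2029: 31 days, 14 remaining
Result: 2029-02-14

2029-02-14


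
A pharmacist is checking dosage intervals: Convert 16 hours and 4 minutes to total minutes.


Hours: 16
Minutes: 4
Convert hours to minutes: 16 x 60 = 960
Add remaining minutes: 960 + 4 = 964

964


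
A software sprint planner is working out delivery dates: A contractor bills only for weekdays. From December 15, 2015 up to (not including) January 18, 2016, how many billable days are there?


Start: 2015-12-15 (Tuesday)
End (exclusive): 2016-01-18 (Monday)
Total calendar days: 34
Full weeks: 34 // 7 = 4 -> 20 weekdays
Remaining 6 days starting on Tuesday:
  Tue(w), Wed(w), Thu(w), Fri(w), Sat(-), Sun(-) -> 4 weekdays
Total business days: 20 + 4 = 24

24


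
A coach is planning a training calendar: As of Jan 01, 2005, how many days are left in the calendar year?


Start: January 01, 2005
End: December 31, 2005
Days left in January: 30
February: 28
March: 31
April: 30
May: 31
... plus remaining months
Sum of remaining months: 334
Total: 30 + 334 = 364

364


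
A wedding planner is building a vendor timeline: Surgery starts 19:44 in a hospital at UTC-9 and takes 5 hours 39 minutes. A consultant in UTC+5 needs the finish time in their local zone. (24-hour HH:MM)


Start: 19:44 in UTC-9
Step 1 - add duration:
  minutes: 44 + 39 = 83 (carry 1h)
  hours: 19 + 5 + 1 = 25
  end in UTC-9: 01:23
Step 2 - convert UTC-9 -> UTC+5:
  offset difference: 5 - (-9) = 14 hours
  1 + (14) = 15 -> mod 24 = 15
Result: 15:23 in UTC+5

15:23


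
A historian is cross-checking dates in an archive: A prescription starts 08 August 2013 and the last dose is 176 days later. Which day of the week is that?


Start: 2013-08-08 (Thursday)
Step 1 - find target date: add 176 days
  2013-08-08 + 176 days = 2014-01-31
Step 2 - day of week:
  176 mod 7 = 1
  Thursday + 1 days -> Friday
Result: Friday (2014-01-31)

Friday


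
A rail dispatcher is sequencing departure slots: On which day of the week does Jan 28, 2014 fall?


Date: 2014-01-28
January 1, 2014 is a Wednesday
Day of year: 28
Offset from Jan 1: 27 days
27 mod 7 = 6
Result: Tuesday

Tuesday


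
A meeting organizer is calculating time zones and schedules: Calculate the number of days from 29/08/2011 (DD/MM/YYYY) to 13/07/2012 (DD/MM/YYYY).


Start date: 2011-08-29
End date: 2012-07-13
Aug 2011: +3 days
Sep 2011: +30 days
Oct 2011: +31 days
... (9 more months)
Total: 319 days

319


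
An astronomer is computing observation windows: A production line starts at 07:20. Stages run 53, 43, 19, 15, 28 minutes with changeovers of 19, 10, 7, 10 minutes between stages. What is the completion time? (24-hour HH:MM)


Start: 07:20 = 440 min from midnight
  after task 1 (53 min): 08:13
  after break (19 min): 08:32
  after task 2 (43 min): 09:15
  after break (10 min): 09:25
  after task 3 (19 min): 09:44
  after break (7 min): 09:51
  after task 4 (15 min): 10:06
  after break (10 min): 10:16
  after task 5 (28 min): 10:44
Total elapsed: 204 minutes
End time: 10:44

10:44


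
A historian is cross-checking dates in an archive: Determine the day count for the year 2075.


Year: 2075
Check leap year rules:
Divisible by 4? No
2075 is not a leap year
Days: 365

365


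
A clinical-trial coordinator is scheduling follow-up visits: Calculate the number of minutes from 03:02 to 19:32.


Start time: 03:02 = 182 minutes from midnight
End time: 19:32 = 1172 minutes from midnight
Difference: 1172 - 182 = 990 minutes
That is 16 hours and 30 minutes

990


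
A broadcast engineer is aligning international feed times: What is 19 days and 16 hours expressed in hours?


Days: 19
Extra hours: 16
Hours per day: 24
Days to hours: 19 x 24 = 456
Total: 456 + 16 = 472

472


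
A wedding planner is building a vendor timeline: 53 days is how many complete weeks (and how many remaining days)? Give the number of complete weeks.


Total days: 53
Days per week: 7
Division: 53 / 7 = 7 remainder 4
Complete weeks: 7
Remaining days: 4

7


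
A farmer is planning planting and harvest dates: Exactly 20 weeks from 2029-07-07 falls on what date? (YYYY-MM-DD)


Start: 2029-07-07
Weeks to add: 20
Convert to days: 20 x 7 = 140 days
Add 140 days to 2029-07-07
Result: 2029-11-24

2029-11-24


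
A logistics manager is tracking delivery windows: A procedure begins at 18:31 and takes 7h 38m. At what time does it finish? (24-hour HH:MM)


Start time: 18:31
Adding: 7 hours 38 minutes
Minutes: 31 + 38 = 69
Minute overflow: 69 >= 60, so carry 1 hour, minutes = 9
Hours: 18 + 7 + 1 = 26
Hour wraparound: 26 mod 24 = 2
Result: 02:09

02:09


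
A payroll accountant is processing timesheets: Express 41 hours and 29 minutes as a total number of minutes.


Hours: 41
Extra minutes: 29
Minutes per hour: 60
Hours to minutes: 41 x 60 = 2460
Total: 2460 + 29 = 2489

2489


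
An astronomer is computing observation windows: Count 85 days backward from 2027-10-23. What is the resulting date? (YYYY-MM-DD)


Start: 2027-10-23
Subtracting 85 days
Days already passed in October: 23
After going back through October: 62 more days to subtract
September 2027: 30 days, 32 remaining
August 2027: 31 days, 1 remaining
July 2027 has 31 days, need 1
Result: 2027-07-30

2027-07-30


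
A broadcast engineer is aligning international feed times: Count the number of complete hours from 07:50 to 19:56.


Start: 07:50
End: 19:56
Hour difference: 19 - 7 = 12 hours
Minute difference: 56 - 50 = 6 minutes
Total minutes: 726
Complete hours: 726 / 60 = 12 (remainder 6)

12


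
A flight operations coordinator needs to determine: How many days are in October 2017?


Month: October
Year: 2017
October is a 31-day month
Total: 31 days

31


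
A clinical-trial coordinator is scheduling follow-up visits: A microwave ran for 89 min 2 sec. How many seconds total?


Minutes: 89
Extra seconds: 2
Seconds per minute: 60
Minutes to seconds: 89 x 60 = 5340
Total: 5340 + 2 = 5342

5342


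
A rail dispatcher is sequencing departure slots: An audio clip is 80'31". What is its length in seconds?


Minutes: 80
Seconds: 31
Convert minutes to seconds: 80 x 60 = 4800
Add remaining seconds: 4800 + 31 = 4831

4831


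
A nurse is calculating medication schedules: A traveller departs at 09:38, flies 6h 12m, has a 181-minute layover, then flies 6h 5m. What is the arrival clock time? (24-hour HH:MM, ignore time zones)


Depart: 09:38
Leg 1: +372 min -> 15:50
Layover: +181 min -> 18:51
Leg 2: +365 min -> 00:56
Total travel: 918 minutes = 15h 18m
Arrival: 00:56

00:56


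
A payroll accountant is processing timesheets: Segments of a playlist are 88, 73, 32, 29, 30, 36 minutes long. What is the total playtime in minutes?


Durations: 88, 73, 32, 29, 30, 36
Running sum: 88
+ 73 = 161
+ 32 = 193
+ 29 = 222
+ 30 = 252
+ 36 = 288
Total duration: 288 minutes
That is 4 hours and 48 minutes

288


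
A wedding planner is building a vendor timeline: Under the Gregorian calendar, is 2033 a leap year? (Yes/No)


Year: 2033
Divisible by 4? 2033 / 4 = 508.25 -> No
Not divisible by 4, so NOT a leap year

No


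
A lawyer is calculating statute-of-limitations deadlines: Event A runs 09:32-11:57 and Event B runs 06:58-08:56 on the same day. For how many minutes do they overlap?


Interval A: [572, 717] minutes from midnight
Interval B: [418, 536] minutes from midnight
Overlap start = max(572, 418) = 572
Overlap end = min(717, 536) = 536
End <= start, so the intervals do not overlap: 0 minutes

0


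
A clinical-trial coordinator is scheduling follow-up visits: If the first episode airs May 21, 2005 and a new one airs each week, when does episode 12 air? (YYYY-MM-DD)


First occurrence: 2005-05-21 (occurrence 1)
Each occurrence is 7 days after the previous.
Occurrence 12 is 11 weeks after the first.
11 weeks = 77 days
2005-05-21 + 77 days = 2005-08-06

2005-08-06


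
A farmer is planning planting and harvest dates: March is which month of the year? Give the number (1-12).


Calendar month order:
2. February
3. March <--
4. April
March is month number 3

3


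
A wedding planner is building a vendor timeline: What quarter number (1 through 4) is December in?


Month: December (month 12)
Q1: January-March (months 1-3)
Q2: April-June (months 4-6)
Q3: July-September (months 7-9)
Q4: October-December (months 10-12)
Month 12 falls in Q4

4


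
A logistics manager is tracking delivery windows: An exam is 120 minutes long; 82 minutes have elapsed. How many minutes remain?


Total budget: 120 minutes
Time used: 82 minutes
Remaining: 120 - 82 = 38 minutes
Percent used: 68.3%
Percent remaining: 31.7%

38


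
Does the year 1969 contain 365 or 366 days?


Year: 1969
Check leap year rules:
Divisible by 4? No
1969 is not a leap year
Days: 365

365


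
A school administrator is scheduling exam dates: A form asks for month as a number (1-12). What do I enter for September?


Calendar month order:
8. August
9. September <--
10. October
September is month number 9

9


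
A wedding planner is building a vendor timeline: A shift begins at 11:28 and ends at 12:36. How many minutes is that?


Start time: 11:28 = 688 minutes from midnight
End time: 12:36 = 756 minutes from midnight
Difference: 756 - 688 = 68 minutes
That is 1 hours and 8 minutes

68


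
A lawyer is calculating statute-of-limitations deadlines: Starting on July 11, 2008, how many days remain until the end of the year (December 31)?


Start: July 11, 2008
End: December 31, 2008
Days left in July: 20
August: 31
September: 30
October: 31
November: 30
... plus remaining months
Sum of remaining months: 153
Total: 20 + 153 = 173

173


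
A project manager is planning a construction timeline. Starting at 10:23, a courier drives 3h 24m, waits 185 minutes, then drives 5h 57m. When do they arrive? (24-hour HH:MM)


Depart: 10:23
Leg 1: +204 min -> 13:47
Layover: +185 min -> 16:52
Leg 2: +357 min -> 22:49
Total travel: 746 minutes = 12h 26m
Arrival: 22:49

22:49


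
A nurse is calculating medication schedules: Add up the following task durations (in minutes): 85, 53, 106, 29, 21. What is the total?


Durations: 85, 53, 106, 29, 21
Running sum: 85
+ 53 = 138
+ 106 = 244
+ 29 = 273
+ 21 = 294
Total duration: 294 minutes
That is 4 hours and 54 minutes

294


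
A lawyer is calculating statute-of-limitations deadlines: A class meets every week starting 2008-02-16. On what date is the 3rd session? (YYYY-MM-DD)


First occurrence: 2008-02-16 (occurrence 1)
Each occurrence is 7 days after the previous.
Occurrence 3 is 2 weeks after the first.
2 weeks = 14 days
2008-02-16 + 14 days = 2008-03-01

2008-03-01


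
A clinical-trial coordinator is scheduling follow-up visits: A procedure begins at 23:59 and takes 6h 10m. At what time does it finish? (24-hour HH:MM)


Start time: 23:59
Adding: 6 hours 10 minutes
Minutes: 59 + 10 = 69
Minute overflow: 69 >= 60, so carry 1 hour, minutes = 9
Hours: 23 + 6 + 1 = 30
Hour wraparound: 30 mod 24 = 6
Result: 06:09

06:09


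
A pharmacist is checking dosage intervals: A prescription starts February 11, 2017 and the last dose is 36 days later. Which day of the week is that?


Start: 2017-02-11 (Saturday)
Step 1 - find target date: add 36 days
  2017-02-11 + 36 days = 2017-03-19
Step 2 - day of week:
  36 mod 7 = 1
  Saturday + 1 days -> Sunday
Result: Sunday (2017-03-19)

Sunday


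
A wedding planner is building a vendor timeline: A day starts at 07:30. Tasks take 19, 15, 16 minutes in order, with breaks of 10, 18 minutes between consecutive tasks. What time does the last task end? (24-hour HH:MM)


Start: 07:30 = 450 min from midnight
  after task 1 (19 min): 07:49
  after break (10 min): 07:59
  after task 2 (15 min): 08:14
  after break (18 min): 08:32
  after task 3 (16 min): 08:48
Total elapsed: 78 minutes
End time: 08:48

08:48


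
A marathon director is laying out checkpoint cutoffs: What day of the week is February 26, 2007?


Date: 2007-02-26
January 1, 2007 is a Monday
Day of year: 57
Offset from Jan 1: 56 days
56 mod 7 = 0
Result: Monday

Monday


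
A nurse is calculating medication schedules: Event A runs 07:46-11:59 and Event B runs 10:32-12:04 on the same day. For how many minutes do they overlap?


Interval A: [466, 719] minutes from midnight
Interval B: [632, 724] minutes from midnight
Overlap start = max(466, 632) = 632
Overlap end = min(719, 724) = 719
Overlap = 719 - 632 = 87 minutes

87


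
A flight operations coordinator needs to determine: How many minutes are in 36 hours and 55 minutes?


Hours: 36
Extra minutes: 55
Minutes per hour: 60
Hours to minutes: 36 x 60 = 2160
Total: 2160 + 55 = 2215

2215


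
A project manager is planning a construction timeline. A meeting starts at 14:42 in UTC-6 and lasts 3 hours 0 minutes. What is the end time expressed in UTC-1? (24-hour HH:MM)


Start: 14:42 in UTC-6
Step 1 - add duration:
  minutes: 42 + 0 = 42
  hours: 14 + 3 + 0 = 17
  end in UTC-6: 17:42
Step 2 - convert UTC-6 -> UTC-1:
  offset difference: -1 - (-6) = 5 hours
  17 + (5) = 22 -> mod 24 = 22
Result: 22:42 in UTC-1

22:42


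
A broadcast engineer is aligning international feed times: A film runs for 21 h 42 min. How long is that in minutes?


Hours: 21
Minutes: 42
Convert hours to minutes: 21 x 60 = 1260
Add remaining minutes: 1260 + 42 = 1302

1302


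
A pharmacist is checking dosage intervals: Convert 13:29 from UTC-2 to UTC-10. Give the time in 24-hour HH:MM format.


Local time: 13:29 at UTC-2 (offset -2h)
Target zone: UTC-10 (offset -10h)
Difference: -10 - (-2) = -8 hours
Calculation: 13 + (-8) = 5
Result: 05:29

05:29


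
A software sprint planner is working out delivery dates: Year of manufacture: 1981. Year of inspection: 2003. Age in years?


Birth year: 1981
Current year: 2003
Age = current year - birth year
Age = 2003 - 1981 = 22

22


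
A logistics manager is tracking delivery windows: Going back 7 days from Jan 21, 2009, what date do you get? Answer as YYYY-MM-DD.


Start: 2009-01-21
Subtracting 7 days
Days already passed in January: 21
Result: 2009-01-14

2009-01-14


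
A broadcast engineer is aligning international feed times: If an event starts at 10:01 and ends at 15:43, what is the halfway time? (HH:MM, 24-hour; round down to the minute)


Start time: 10:01 = 601 minutes from midnight
End time: 15:43 = 943 minutes from midnight
Sum: 601 + 943 = 1544
Midpoint: 1544 / 2 = 772 minutes
Convert: 772 / 60 = 12 hours, 52 minutes
Result: 12:52

12:52


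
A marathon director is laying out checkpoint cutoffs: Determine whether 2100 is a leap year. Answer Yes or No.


Year: 2100
Divisible by 4? 2100 / 4 = 525.0 -> Yes
Divisible by 100? 2100 / 100 = 21.0 -> Yes
Divisible by 400? 2100 / 400 = 5.25 -> No
Divisible by 100 but not 400, so NOT a leap year

No


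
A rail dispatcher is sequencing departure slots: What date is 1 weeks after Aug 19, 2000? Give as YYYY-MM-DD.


Start: 2000-08-19
Weeks to add: 1
Convert to days: 1 x 7 = 7 days
Add 7 days to 2000-08-19
Result: 2000-08-26

2000-08-26


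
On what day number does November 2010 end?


Month: November
Year: 2010
November is a 30-day month
Total: 30 days

30


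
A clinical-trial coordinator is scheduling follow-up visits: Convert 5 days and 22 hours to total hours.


Days: 5
Extra hours: 22
Hours per day: 24
Days to hours: 5 x 24 = 120
Total: 120 + 22 = 142

142


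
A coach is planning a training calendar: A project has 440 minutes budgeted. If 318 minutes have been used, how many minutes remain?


Total budget: 440 minutes
Time used: 318 minutes
Remaining: 440 - 318 = 122 minutes
Percent used: 72.3%
Percent remaining: 27.7%

122


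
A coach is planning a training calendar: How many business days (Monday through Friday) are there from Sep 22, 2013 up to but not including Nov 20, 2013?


Start: 2013-09-22 (Sunday)
End (exclusive): 2013-11-20 (Wednesday)
Total calendar days: 59
Full weeks: 59 // 7 = 8 -> 40 weekdays
Remaining 3 days starting on Sunday:
  Sun(-), Mon(w), Tue(w) -> 2 weekdays
Total business days: 40 + 2 = 42

42


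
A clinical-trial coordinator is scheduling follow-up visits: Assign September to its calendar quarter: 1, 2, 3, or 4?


Month: September (month 9)
Q1: January-March (months 1-3)
Q2: April-June (months 4-6)
Q3: July-September (months 7-9)
Q4: October-December (months 10-12)
Month 9 falls in Q3

3


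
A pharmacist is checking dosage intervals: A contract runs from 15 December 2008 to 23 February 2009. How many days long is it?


Start date: 2008-12-15
End date: 2009-02-23
Dec 2008: +17 days
Jan 2009: +31 days
Feb 2009: +22 days
Total: 70 days

70


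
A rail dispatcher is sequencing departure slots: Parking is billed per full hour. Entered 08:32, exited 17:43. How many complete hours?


Start: 08:32
End: 17:43
Hour difference: 17 - 8 = 9 hours
Minute difference: 43 - 32 = 11 minutes
Total minutes: 551
Complete hours: 551 / 60 = 9 (remainder 11)

9
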